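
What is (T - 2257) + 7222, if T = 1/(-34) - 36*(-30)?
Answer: 205529/34 ≈ 6045.0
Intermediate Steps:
T = 36719/34 (T = -1/34 + 1080 = 36719/34 ≈ 1080.0)
(T - 2257) + 7222 = (36719/34 - 2257) + 7222 = -40019/34 + 7222 = 205529/34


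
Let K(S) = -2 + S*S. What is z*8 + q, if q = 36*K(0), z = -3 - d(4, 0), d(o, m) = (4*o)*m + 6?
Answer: -144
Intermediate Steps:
K(S) = -2 + S**2
d(o, m) = 6 + 4*m*o (d(o, m) = 4*m*o + 6 = 6 + 4*m*o)
z = -9 (z = -3 - (6 + 4*0*4) = -3 - (6 + 0) = -3 - 1*6 = -3 - 6 = -9)
q = -72 (q = 36*(-2 + 0**2) = 36*(-2 + 0) = 36*(-2) = -72)
z*8 + q = -9*8 - 72 = -72 - 72 = -144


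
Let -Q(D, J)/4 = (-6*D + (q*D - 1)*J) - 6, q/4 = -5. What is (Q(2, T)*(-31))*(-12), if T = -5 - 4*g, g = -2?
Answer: 209808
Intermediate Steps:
q = -20 (q = 4*(-5) = -20)
T = 3 (T = -5 - 4*(-2) = -5 + 8 = 3)
Q(D, J) = 24 + 24*D - 4*J*(-1 - 20*D) (Q(D, J) = -4*((-6*D + (-20*D - 1)*J) - 6) = -4*((-6*D + (-1 - 20*D)*J) - 6) = -4*((-6*D + J*(-1 - 20*D)) - 6) = -4*(-6 - 6*D + J*(-1 - 20*D)) = 24 + 24*D - 4*J*(-1 - 20*D))
(Q(2, T)*(-31))*(-12) = ((24 + 4*3 + 24*2 + 80*2*3)*(-31))*(-12) = ((24 + 12 + 48 + 480)*(-31))*(-12) = (564*(-31))*(-12) = -17484*(-12) = 209808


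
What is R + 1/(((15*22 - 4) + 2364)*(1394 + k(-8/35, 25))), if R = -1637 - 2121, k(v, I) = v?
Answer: -98627642721/26244716 ≈ -3758.0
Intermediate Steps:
R = -3758
R + 1/(((15*22 - 4) + 2364)*(1394 + k(-8/35, 25))) = -3758 + 1/(((15*22 - 4) + 2364)*(1394 - 8/35)) = -3758 + 1/(((330 - 4) + 2364)*(1394 - 8*1/35)) = -3758 + 1/((326 + 2364)*(1394 - 8/35)) = -3758 + 1/(2690*(48782/35)) = -3758 + 1/(26244716/7) = -3758 + 7/26244716 = -98627642721/26244716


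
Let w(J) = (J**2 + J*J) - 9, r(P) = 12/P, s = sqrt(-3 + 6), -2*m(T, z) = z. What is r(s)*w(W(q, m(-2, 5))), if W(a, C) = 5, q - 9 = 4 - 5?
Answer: 164*sqrt(3) ≈ 284.06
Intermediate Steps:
m(T, z) = -z/2
q = 8 (q = 9 + (4 - 5) = 9 - 1 = 8)
s = sqrt(3) ≈ 1.7320
w(J) = -9 + 2*J**2 (w(J) = (J**2 + J**2) - 9 = 2*J**2 - 9 = -9 + 2*J**2)
r(s)*w(W(q, m(-2, 5))) = (12/(sqrt(3)))*(-9 + 2*5**2) = (12*(sqrt(3)/3))*(-9 + 2*25) = (4*sqrt(3))*(-9 + 50) = (4*sqrt(3))*41 = 164*sqrt(3)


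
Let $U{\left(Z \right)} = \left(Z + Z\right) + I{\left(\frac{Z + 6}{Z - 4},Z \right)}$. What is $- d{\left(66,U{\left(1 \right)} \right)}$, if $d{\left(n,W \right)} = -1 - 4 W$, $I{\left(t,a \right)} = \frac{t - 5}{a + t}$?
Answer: $31$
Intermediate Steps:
$I{\left(t,a \right)} = \frac{-5 + t}{a + t}$
$U{\left(Z \right)} = 2 Z + \frac{-5 + \frac{6 + Z}{-4 + Z}}{Z + \frac{6 + Z}{-4 + Z}}$ ($U{\left(Z \right)} = \left(Z + Z\right) + \frac{-5 + \frac{Z + 6}{Z - 4}}{Z + \frac{Z + 6}{Z - 4}} = 2 Z + \frac{-5 + \frac{6 + Z}{-4 + Z}}{Z + \frac{6 + Z}{-4 + Z}}$)
$- d{\left(66,U{\left(1 \right)} \right)} = - (-1 - 4 \frac{2 \left(13 + 1^{3} - 3 \cdot 1^{2} + 4 \cdot 1\right)}{6 + 1^{2} - 3}) = - (-1 - 4 \frac{2 \left(13 + 1 - 3 + 4\right)}{6 + 1 - 3}) = - (-1 - 4 \frac{2 \left(13 + 1 - 3 + 4\right)}{4}) = - (-1 - 4 \cdot 2 \cdot \frac{1}{4} \cdot 15) = - (-1 - 30) = \left(-1\right) \left(-31\right) = 31$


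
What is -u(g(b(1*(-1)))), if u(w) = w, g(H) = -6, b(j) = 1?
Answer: 6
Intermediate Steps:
-u(g(b(1*(-1)))) = -1*(-6) = 6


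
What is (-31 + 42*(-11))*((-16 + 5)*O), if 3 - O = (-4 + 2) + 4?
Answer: 5423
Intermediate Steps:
O = 1 (O = 3 - ((-4 + 2) + 4) = 3 - (-2 + 4) = 3 - 1*2 = 3 - 2 = 1)
(-31 + 42*(-11))*((-16 + 5)*O) = (-31 + 42*(-11))*((-16 + 5)*1) = (-31 - 462)*(-11*1) = -493*(-11) = 5423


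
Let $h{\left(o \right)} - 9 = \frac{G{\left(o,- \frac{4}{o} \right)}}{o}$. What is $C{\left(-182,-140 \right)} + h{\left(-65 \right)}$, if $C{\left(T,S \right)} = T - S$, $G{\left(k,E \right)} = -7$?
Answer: $- \frac{2138}{65} \approx -32.892$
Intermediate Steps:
$h{\left(o \right)} = 9 - \frac{7}{o}$
$C{\left(-182,-140 \right)} + h{\left(-65 \right)} = \left(-182 - -140\right) + \left(9 - \frac{7}{-65}\right) = \left(-182 + 140\right) + \left(9 - - \frac{7}{65}\right) = -42 + \left(9 + \frac{7}{65}\right) = -42 + \frac{592}{65} = - \frac{2138}{65}$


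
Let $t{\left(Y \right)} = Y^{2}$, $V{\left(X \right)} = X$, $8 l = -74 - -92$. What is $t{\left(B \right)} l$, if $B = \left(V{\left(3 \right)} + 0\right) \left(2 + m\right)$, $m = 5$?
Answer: $\frac{3969}{4} \approx 992.25$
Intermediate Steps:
$l = \frac{9}{4}$ ($l = \frac{-74 - -92}{8} = \frac{-74 + 92}{8} = \frac{1}{8} \cdot 18 = \frac{9}{4} \approx 2.25$)
$B = 21$ ($B = \left(3 + 0\right) \left(2 + 5\right) = 3 \cdot 7 = 21$)
$t{\left(B \right)} l = 21^{2} \cdot \frac{9}{4} = 441 \cdot \frac{9}{4} = \frac{3969}{4}$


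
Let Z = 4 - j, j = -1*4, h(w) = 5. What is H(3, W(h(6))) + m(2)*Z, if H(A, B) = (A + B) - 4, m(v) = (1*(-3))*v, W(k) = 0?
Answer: -49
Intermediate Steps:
m(v) = -3*v
j = -4
Z = 8 (Z = 4 - 1*(-4) = 4 + 4 = 8)
H(A, B) = -4 + A + B
H(3, W(h(6))) + m(2)*Z = (-4 + 3 + 0) - 3*2*8 = -1 - 6*8 = -1 - 48 = -49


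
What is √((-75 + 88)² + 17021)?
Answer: 3*√1910 ≈ 131.11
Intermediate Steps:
√((-75 + 88)² + 17021) = √(13² + 17021) = √(169 + 17021) = √17190 = 3*√1910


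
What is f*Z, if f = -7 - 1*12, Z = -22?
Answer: 418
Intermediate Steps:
f = -19 (f = -7 - 12 = -19)
f*Z = -19*(-22) = 418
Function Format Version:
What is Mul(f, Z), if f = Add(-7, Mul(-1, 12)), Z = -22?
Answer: 418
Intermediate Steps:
f = -19 (f = Add(-7, -12) = -19)
Mul(f, Z) = Mul(-19, -22) = 418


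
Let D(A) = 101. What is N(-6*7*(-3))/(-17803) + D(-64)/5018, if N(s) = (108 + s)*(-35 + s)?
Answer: -105055189/89335454 ≈ -1.1760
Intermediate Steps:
N(s) = (-35 + s)*(108 + s)
N(-6*7*(-3))/(-17803) + D(-64)/5018 = (-3780 + (-6*7*(-3))² + 73*(-6*7*(-3)))/(-17803) + 101/5018 = (-3780 + (-42*(-3))² + 73*(-42*(-3)))*(-1/17803) + 101*(1/5018) = (-3780 + 126² + 73*126)*(-1/17803) + 101/5018 = (-3780 + 15876 + 9198)*(-1/17803) + 101/5018 = 21294*(-1/17803) + 101/5018 = -21294/17803 + 101/5018 = -105055189/89335454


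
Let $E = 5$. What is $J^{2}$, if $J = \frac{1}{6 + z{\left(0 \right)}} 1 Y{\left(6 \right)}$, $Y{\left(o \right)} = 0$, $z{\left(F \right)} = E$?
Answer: $0$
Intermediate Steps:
$z{\left(F \right)} = 5$
$J = 0$ ($J = \frac{1}{6 + 5} \cdot 1 \cdot 0 = \frac{1}{11} \cdot 1 \cdot 0 = \frac{1}{11} \cdot 0 = 0$)
$J^{2} = 0^{2} = 0$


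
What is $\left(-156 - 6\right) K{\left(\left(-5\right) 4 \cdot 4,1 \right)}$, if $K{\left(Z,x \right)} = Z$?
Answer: $12960$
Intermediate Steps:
$\left(-156 - 6\right) K{\left(\left(-5\right) 4 \cdot 4,1 \right)} = \left(-156 - 6\right) \left(-5\right) 4 \cdot 4 = - 162 \left(\left(-20\right) 4\right) = \left(-162\right) \left(-80\right) = 12960$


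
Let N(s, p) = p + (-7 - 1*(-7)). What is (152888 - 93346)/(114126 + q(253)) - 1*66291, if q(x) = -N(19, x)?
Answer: -7548695501/113873 ≈ -66291.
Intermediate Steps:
N(s, p) = p (N(s, p) = p + (-7 + 7) = p + 0 = p)
q(x) = -x
(152888 - 93346)/(114126 + q(253)) - 1*66291 = (152888 - 93346)/(114126 - 1*253) - 1*66291 = 59542/(114126 - 253) - 66291 = 59542/113873 - 66291 = -7548695501/113873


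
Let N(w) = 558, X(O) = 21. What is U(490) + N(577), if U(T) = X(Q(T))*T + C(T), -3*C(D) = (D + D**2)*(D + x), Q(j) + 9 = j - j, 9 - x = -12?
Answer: -122908946/3 ≈ -4.0970e+7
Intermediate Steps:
x = 21 (x = 9 - 1*(-12) = 9 + 12 = 21)
Q(j) = -9 (Q(j) = -9 + (j - j) = -9 + 0 = -9)
C(D) = -(21 + D)*(D + D**2)/3 (C(D) = -(D + D**2)*(D + 21)/3 = -(D + D**2)*(21 + D)/3 = -(21 + D)*(D + D**2)/3)
U(T) = 21*T - T*(21 + T**2 + 22*T)/3
U(490) + N(577) = (1/3)*490*(42 - 1*490**2 - 22*490) + 558 = (1/3)*490*(42 - 1*240100 - 10780) + 558 = (1/3)*490*(42 - 240100 - 10780) + 558 = (1/3)*490*(-250838) + 558 = -122910620/3 + 558 = -122908946/3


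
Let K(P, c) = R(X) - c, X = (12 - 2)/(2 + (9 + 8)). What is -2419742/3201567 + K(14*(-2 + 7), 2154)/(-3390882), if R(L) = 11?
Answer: -2732732878121/3618711970698 ≈ -0.75517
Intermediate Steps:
X = 10/19 (X = 10/(2 + 17) = 10/19 ≈ 0.52632)
K(P, c) = 11 - c
-2419742/3201567 + K(14*(-2 + 7), 2154)/(-3390882) = -2419742/3201567 + (11 - 1*2154)/(-3390882) = -2419742*1/3201567 + (11 - 2154)*(-1/3390882) = -2419742/3201567 - 2143*(-1/3390882) = -2419742/3201567 + 2143/3390882 = -2732732878121/3618711970698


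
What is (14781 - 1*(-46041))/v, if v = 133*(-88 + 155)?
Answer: 60822/8911 ≈ 6.8255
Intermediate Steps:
v = 8911 (v = 133*67 = 8911)
(14781 - 1*(-46041))/v = (14781 - 1*(-46041))/8911 = (14781 + 46041)*(1/8911) = 60822*(1/8911) = 60822/8911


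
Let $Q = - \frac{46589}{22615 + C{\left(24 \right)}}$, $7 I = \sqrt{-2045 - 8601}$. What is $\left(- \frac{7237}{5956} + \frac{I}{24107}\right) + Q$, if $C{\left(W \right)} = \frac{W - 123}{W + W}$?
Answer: $- \frac{7058142603}{2154922492} + \frac{i \sqrt{10646}}{168749} \approx -3.2754 + 0.00061144 i$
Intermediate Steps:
$I = \frac{i \sqrt{10646}}{7}$ ($I = \frac{\sqrt{-2045 - 8601}}{7} = \frac{\sqrt{-10646}}{7} = \frac{i \sqrt{10646}}{7} \approx 14.74 i$)
$C{\left(W \right)} = \frac{-123 + W}{2 W}$
$Q = - \frac{745424}{361807}$ ($Q = - \frac{46589}{22615 + \frac{-123 + 24}{2 \cdot 24}} = - \frac{46589}{22615 + \frac{1}{2} \cdot \frac{1}{24} \left(-99\right)} = - \frac{46589}{22615 - \frac{33}{16}} = - \frac{46589}{\frac{361807}{16}} = \left(-46589\right) \frac{16}{361807} = - \frac{745424}{361807} \approx -2.0603$)
$\left(- \frac{7237}{5956} + \frac{I}{24107}\right) + Q = \left(- \frac{7237}{5956} + \frac{\frac{1}{7} i \sqrt{10646}}{24107}\right) - \frac{745424}{361807} = \left(\left(-7237\right) \frac{1}{5956} + \frac{i \sqrt{10646}}{7} \cdot \frac{1}{24107}\right) - \frac{745424}{361807} = \left(- \frac{7237}{5956} + \frac{i \sqrt{10646}}{168749}\right) - \frac{745424}{361807} = - \frac{7058142603}{2154922492} + \frac{i \sqrt{10646}}{168749}$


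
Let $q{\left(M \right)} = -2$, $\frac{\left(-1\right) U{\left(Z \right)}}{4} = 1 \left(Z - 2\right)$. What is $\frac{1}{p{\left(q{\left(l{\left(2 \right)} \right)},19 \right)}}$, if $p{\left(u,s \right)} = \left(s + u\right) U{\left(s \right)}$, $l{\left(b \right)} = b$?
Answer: $- \frac{1}{1156} \approx -0.00086505$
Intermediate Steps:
$U{\left(Z \right)} = 8 - 4 Z$ ($U{\left(Z \right)} = - 4 \cdot 1 \left(Z - 2\right) = - 4 \cdot 1 \left(-2 + Z\right) = - 4 \left(-2 + Z\right) = 8 - 4 Z$)
$p{\left(u,s \right)} = \left(8 - 4 s\right) \left(s + u\right)$ ($p{\left(u,s \right)} = \left(s + u\right) \left(8 - 4 s\right) = \left(8 - 4 s\right) \left(s + u\right)$)
$\frac{1}{p{\left(q{\left(l{\left(2 \right)} \right)},19 \right)}} = \frac{1}{\left(-4\right) \left(-2 + 19\right) \left(19 - 2\right)} = \frac{1}{\left(-4\right) 17 \cdot 17} = \frac{1}{-1156} = - \frac{1}{1156}$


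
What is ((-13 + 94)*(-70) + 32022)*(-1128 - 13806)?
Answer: -393540768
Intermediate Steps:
((-13 + 94)*(-70) + 32022)*(-1128 - 13806) = (81*(-70) + 32022)*(-14934) = (-5670 + 32022)*(-14934) = 26352*(-14934) = -393540768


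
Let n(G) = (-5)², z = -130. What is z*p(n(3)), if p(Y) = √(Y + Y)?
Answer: -650*√2 ≈ -919.24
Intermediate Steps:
n(G) = 25
p(Y) = √2*√Y (p(Y) = √(2*Y) = √2*√Y)
z*p(n(3)) = -130*√2*√25 = -130*√2*5 = -650*√2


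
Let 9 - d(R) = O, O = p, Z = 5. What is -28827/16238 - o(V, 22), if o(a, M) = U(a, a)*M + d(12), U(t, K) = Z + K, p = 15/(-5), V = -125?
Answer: 42644637/16238 ≈ 2626.2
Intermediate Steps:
p = -3 (p = 15*(-⅕) = -3)
U(t, K) = 5 + K
O = -3
d(R) = 12 (d(R) = 9 - 1*(-3) = 9 + 3 = 12)
o(a, M) = 12 + M*(5 + a) (o(a, M) = (5 + a)*M + 12 = M*(5 + a) + 12 = 12 + M*(5 + a))
-28827/16238 - o(V, 22) = -28827/16238 - (12 + 22*(5 - 125)) = -28827*1/16238 - (12 + 22*(-120)) = -28827/16238 - (12 - 2640) = -28827/16238 - 1*(-2628) = -28827/16238 + 2628 = 42644637/16238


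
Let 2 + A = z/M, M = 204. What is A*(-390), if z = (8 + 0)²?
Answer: 11180/17 ≈ 657.65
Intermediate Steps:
z = 64 (z = 8² = 64)
A = -86/51 (A = -2 + 64/204 = -2 + 64*(1/204) = -2 + 16/51 = -86/51 ≈ -1.6863)
A*(-390) = -86/51*(-390) = 11180/17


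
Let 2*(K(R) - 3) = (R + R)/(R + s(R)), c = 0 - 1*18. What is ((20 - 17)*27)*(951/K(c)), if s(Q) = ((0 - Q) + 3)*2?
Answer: 34236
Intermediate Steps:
c = -18 (c = 0 - 18 = -18)
s(Q) = 6 - 2*Q (s(Q) = (-Q + 3)*2 = (3 - Q)*2 = 6 - 2*Q)
K(R) = 3 + R/(6 - R) (K(R) = 3 + ((R + R)/(R + (6 - 2*R)))/2 = 3 + ((2*R)/(6 - R))/2 = 3 + (2*R/(6 - R))/2 = 3 + R/(6 - R))
((20 - 17)*27)*(951/K(c)) = ((20 - 17)*27)*(951/((2*(9 - 1*(-18))/(6 - 1*(-18))))) = (3*27)*(951/((2*(9 + 18)/(6 + 18)))) = 81*(951/((2*27/24))) = 81*(951/((2*(1/24)*27))) = 81*(951/(9/4)) = 81*(951*(4/9)) = 81*(1268/3) = 34236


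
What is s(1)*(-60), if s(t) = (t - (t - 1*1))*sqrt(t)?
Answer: -60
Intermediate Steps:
s(t) = sqrt(t) (s(t) = (t - (t - 1))*sqrt(t) = (t - (-1 + t))*sqrt(t) = (t + (1 - t))*sqrt(t) = 1*sqrt(t) = sqrt(t))
s(1)*(-60) = sqrt(1)*(-60) = 1*(-60) = -60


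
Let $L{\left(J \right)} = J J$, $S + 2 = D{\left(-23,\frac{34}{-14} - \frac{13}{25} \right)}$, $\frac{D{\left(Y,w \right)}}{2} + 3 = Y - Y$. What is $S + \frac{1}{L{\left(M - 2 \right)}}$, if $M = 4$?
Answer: $- \frac{31}{4} \approx -7.75$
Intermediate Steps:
$D{\left(Y,w \right)} = -6$ ($D{\left(Y,w \right)} = -6 + 2 \left(Y - Y\right) = -6 + 2 \cdot 0 = -6 + 0 = -6$)
$S = -8$ ($S = -2 - 6 = -8$)
$L{\left(J \right)} = J^{2}$
$S + \frac{1}{L{\left(M - 2 \right)}} = -8 + \frac{1}{\left(4 - 2\right)^{2}} = -8 + \frac{1}{2^{2}} = -8 + \frac{1}{4} = - \frac{31}{4}$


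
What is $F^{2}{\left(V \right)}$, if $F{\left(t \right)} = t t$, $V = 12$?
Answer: $20736$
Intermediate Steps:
$F{\left(t \right)} = t^{2}$
$F^{2}{\left(V \right)} = \left(12^{2}\right)^{2} = 144^{2} = 20736$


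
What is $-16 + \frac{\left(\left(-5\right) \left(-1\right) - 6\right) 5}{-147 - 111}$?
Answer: $- \frac{4123}{258} \approx -15.981$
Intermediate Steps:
$-16 + \frac{\left(\left(-5\right) \left(-1\right) - 6\right) 5}{-147 - 111} = -16 + \frac{\left(5 - 6\right) 5}{-258} = -16 + \left(-1\right) 5 \left(- \frac{1}{258}\right) = -16 - - \frac{5}{258} = -16 + \frac{5}{258} = - \frac{4123}{258}$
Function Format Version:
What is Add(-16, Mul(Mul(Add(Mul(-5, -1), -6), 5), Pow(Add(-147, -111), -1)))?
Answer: Rational(-4123, 258) ≈ -15.981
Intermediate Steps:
Add(-16, Mul(Mul(Add(Mul(-5, -1), -6), 5), Pow(Add(-147, -111), -1))) = Add(-16, Mul(Mul(Add(5, -6), 5), Pow(-258, -1))) = Add(-16, Mul(Mul(-1, 5), Rational(-1, 258))) = Add(-16, Mul(-5, Rational(-1, 258))) = Add(-16, Rational(5, 258)) = Rational(-4123, 258)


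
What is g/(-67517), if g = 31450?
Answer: -31450/67517 ≈ -0.46581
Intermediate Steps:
g/(-67517) = 31450/(-67517) = 31450*(-1/67517) = -31450/67517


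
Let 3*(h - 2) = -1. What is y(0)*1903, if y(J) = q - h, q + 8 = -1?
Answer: -60896/3 ≈ -20299.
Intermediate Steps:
q = -9 (q = -8 - 1 = -9)
h = 5/3 (h = 2 + (⅓)*(-1) = 2 - ⅓ = 5/3 ≈ 1.6667)
y(J) = -32/3 (y(J) = -9 - 1*5/3 = -9 - 5/3 = -32/3)
y(0)*1903 = -32/3*1903 = -60896/3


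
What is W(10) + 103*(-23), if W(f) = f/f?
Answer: -2368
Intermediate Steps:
W(f) = 1
W(10) + 103*(-23) = 1 + 103*(-23) = 1 - 2369 = -2368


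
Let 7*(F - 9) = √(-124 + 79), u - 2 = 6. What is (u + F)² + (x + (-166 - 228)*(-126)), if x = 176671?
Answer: 11103551/49 + 102*I*√5/7 ≈ 2.266e+5 + 32.583*I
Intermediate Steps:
u = 8 (u = 2 + 6 = 8)
F = 9 + 3*I*√5/7 (F = 9 + √(-124 + 79)/7 = 9 + √(-45)/7 = 9 + (3*I*√5)/7 = 9 + 3*I*√5/7 ≈ 9.0 + 0.95831*I)
(u + F)² + (x + (-166 - 228)*(-126)) = (8 + (9 + 3*I*√5/7))² + (176671 + (-166 - 228)*(-126)) = (17 + 3*I*√5/7)² + (176671 - 394*(-126)) = (17 + 3*I*√5/7)² + (176671 + 49644) = (17 + 3*I*√5/7)² + 226315 = 226315 + (17 + 3*I*√5/7)²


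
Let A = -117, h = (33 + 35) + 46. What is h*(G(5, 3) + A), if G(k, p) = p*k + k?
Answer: -11058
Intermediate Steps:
G(k, p) = k + k*p (G(k, p) = k*p + k = k + k*p)
h = 114 (h = 68 + 46 = 114)
h*(G(5, 3) + A) = 114*(5*(1 + 3) - 117) = 114*(5*4 - 117) = 114*(20 - 117) = 114*(-97) = -11058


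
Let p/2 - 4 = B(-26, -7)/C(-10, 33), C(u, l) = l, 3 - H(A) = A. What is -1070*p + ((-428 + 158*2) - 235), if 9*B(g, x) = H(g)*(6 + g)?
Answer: -1404179/297 ≈ -4727.9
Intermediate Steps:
H(A) = 3 - A
B(g, x) = (3 - g)*(6 + g)/9 (B(g, x) = ((3 - g)*(6 + g))/9 = (3 - g)*(6 + g)/9)
p = 1216/297 (p = 8 + 2*(-(-3 - 26)*(6 - 26)/9/33) = 8 + 2*(-⅑*(-29)*(-20)*(1/33)) = 8 + 2*(-580/9*1/33) = 8 + 2*(-580/297) = 8 - 1160/297 = 1216/297 ≈ 4.0943)
-1070*p + ((-428 + 158*2) - 235) = -1070*1216/297 + ((-428 + 158*2) - 235) = -1301120/297 + ((-428 + 316) - 235) = -1301120/297 + (-112 - 235) = -1301120/297 - 347 = -1404179/297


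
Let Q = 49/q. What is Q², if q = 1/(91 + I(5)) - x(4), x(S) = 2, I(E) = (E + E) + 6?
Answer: 27489049/45369 ≈ 605.90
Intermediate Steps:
I(E) = 6 + 2*E (I(E) = 2*E + 6 = 6 + 2*E)
q = -213/107 (q = 1/(91 + (6 + 2*5)) - 1*2 = 1/(91 + (6 + 10)) - 2 = 1/(91 + 16) - 2 = 1/107 - 2 = -213/107 ≈ -1.9907)
Q = -5243/213 (Q = 49/(-213/107) = 49*(-107/213) = -5243/213 ≈ -24.615)
Q² = (-5243/213)² = 27489049/45369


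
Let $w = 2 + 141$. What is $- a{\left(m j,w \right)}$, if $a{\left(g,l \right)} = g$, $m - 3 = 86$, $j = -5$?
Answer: $445$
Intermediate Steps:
$w = 143$
$m = 89$ ($m = 3 + 86 = 89$)
$- a{\left(m j,w \right)} = - 89 \left(-5\right) = \left(-1\right) \left(-445\right) = 445$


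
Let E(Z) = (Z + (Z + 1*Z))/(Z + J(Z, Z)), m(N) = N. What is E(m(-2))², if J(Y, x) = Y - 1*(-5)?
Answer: 36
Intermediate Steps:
J(Y, x) = 5 + Y (J(Y, x) = Y + 5 = 5 + Y)
E(Z) = 3*Z/(5 + 2*Z) (E(Z) = (Z + (Z + 1*Z))/(Z + (5 + Z)) = (Z + (Z + Z))/(5 + 2*Z) = (Z + 2*Z)/(5 + 2*Z) = (3*Z)/(5 + 2*Z) = 3*Z/(5 + 2*Z))
E(m(-2))² = (3*(-2)/(5 + 2*(-2)))² = (3*(-2)/(5 - 4))² = (3*(-2)/1)² = (3*(-2)*1)² = (-6)² = 36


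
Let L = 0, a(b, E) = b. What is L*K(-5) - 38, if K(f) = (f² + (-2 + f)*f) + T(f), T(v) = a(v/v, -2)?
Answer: -38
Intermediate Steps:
T(v) = 1 (T(v) = v/v = 1)
K(f) = 1 + f² + f*(-2 + f) (K(f) = (f² + (-2 + f)*f) + 1 = (f² + f*(-2 + f)) + 1 = 1 + f² + f*(-2 + f))
L*K(-5) - 38 = 0*(1 - 2*(-5) + 2*(-5)²) - 38 = 0*(1 + 10 + 2*25) - 38 = 0*(1 + 10 + 50) - 38 = 0*61 - 38 = 0 - 38 = -38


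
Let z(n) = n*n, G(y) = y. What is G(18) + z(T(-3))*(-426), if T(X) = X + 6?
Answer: -3816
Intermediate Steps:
T(X) = 6 + X
z(n) = n**2
G(18) + z(T(-3))*(-426) = 18 + (6 - 3)**2*(-426) = 18 + 3**2*(-426) = 18 + 9*(-426) = 18 - 3834 = -3816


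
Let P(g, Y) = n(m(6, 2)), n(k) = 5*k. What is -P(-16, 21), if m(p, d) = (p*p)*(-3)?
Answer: 540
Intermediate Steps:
m(p, d) = -3*p**2 (m(p, d) = p**2*(-3) = -3*p**2)
P(g, Y) = -540 (P(g, Y) = 5*(-3*6**2) = 5*(-3*36) = 5*(-108) = -540)
-P(-16, 21) = -1*(-540) = 540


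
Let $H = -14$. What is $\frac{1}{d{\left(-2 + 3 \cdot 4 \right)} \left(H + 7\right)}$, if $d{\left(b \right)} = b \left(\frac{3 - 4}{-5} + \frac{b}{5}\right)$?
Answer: $- \frac{1}{154} \approx -0.0064935$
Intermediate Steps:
$d{\left(b \right)} = b \left(\frac{1}{5} + \frac{b}{5}\right)$ ($d{\left(b \right)} = b \left(\left(-1\right) \left(- \frac{1}{5}\right) + b \frac{1}{5}\right) = b \left(\frac{1}{5} + \frac{b}{5}\right)$)
$\frac{1}{d{\left(-2 + 3 \cdot 4 \right)} \left(H + 7\right)} = \frac{1}{\frac{\left(-2 + 3 \cdot 4\right) \left(1 + \left(-2 + 3 \cdot 4\right)\right)}{5} \left(-14 + 7\right)} = \frac{1}{\frac{\left(-2 + 12\right) \left(1 + \left(-2 + 12\right)\right)}{5} \left(-7\right)} = \frac{1}{\frac{1}{5} \cdot 10 \left(1 + 10\right) \left(-7\right)} = \frac{1}{\frac{1}{5} \cdot 10 \cdot 11 \left(-7\right)} = \frac{1}{22 \left(-7\right)} = \frac{1}{-154} = - \frac{1}{154}$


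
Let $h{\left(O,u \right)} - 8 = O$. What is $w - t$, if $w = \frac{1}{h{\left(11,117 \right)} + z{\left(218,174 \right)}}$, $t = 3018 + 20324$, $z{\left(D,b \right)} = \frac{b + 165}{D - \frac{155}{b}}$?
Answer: $- \frac{18130837381}{776749} \approx -23342.0$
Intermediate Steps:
$h{\left(O,u \right)} = 8 + O$
$z{\left(D,b \right)} = \frac{165 + b}{D - \frac{155}{b}}$
$t = 23342$
$w = \frac{37777}{776749}$ ($w = \frac{1}{\left(8 + 11\right) + \frac{174 \left(165 + 174\right)}{-155 + 218 \cdot 174}} = \frac{1}{19 + 174 \frac{1}{-155 + 37932} \cdot 339} = \frac{1}{19 + 174 \cdot \frac{1}{37777} \cdot 339} = \frac{1}{19 + \frac{58986}{37777}} = \frac{1}{\frac{776749}{37777}} = \frac{37777}{776749} \approx 0.048635$)
$w - t = \frac{37777}{776749} - 23342 = - \frac{18130837381}{776749}$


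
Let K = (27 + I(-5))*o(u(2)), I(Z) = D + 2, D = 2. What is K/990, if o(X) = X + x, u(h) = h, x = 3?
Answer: 31/198 ≈ 0.15657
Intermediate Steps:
I(Z) = 4 (I(Z) = 2 + 2 = 4)
o(X) = 3 + X (o(X) = X + 3 = 3 + X)
K = 155 (K = (27 + 4)*(3 + 2) = 31*5 = 155)
K/990 = 155/990 = 155*(1/990) = 31/198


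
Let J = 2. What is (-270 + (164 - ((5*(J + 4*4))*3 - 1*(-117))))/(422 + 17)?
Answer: -493/439 ≈ -1.1230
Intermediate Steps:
(-270 + (164 - ((5*(J + 4*4))*3 - 1*(-117))))/(422 + 17) = (-270 + (164 - ((5*(2 + 4*4))*3 - 1*(-117))))/(422 + 17) = (-270 + (164 - ((5*(2 + 16))*3 + 117)))/439 = (-270 + (164 - ((5*18)*3 + 117)))*(1/439) = (-270 + (164 - (90*3 + 117)))*(1/439) = (-270 + (164 - (270 + 117)))*(1/439) = (-270 + (164 - 1*387))*(1/439) = (-270 + (164 - 387))*(1/439) = (-270 - 223)*(1/439) = -493*1/439 = -493/439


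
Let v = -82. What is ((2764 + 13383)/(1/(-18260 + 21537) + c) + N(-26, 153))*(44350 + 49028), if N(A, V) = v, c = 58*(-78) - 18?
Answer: -118908724097250/14884133 ≈ -7.9890e+6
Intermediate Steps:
c = -4542 (c = -4524 - 18 = -4542)
N(A, V) = -82
((2764 + 13383)/(1/(-18260 + 21537) + c) + N(-26, 153))*(44350 + 49028) = ((2764 + 13383)/(1/(-18260 + 21537) - 4542) - 82)*(44350 + 49028) = (16147/(1/3277 - 4542) - 82)*93378 = (16147/(-14884133/3277) - 82)*93378 = (16147*(-3277/14884133) - 82)*93378 = (-52913719/14884133 - 82)*93378 = -1273412625/14884133*93378 = -118908724097250/14884133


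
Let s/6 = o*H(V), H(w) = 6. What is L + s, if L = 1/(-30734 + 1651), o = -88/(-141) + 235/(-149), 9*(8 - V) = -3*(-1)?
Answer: -6987953911/203668249 ≈ -34.310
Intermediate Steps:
V = 23/3 (V = 8 - (-1)*(-1)/3 = 8 - ⅑*3 = 8 - ⅓ = 23/3 ≈ 7.6667)
o = -20023/21009 (o = -88*(-1/141) + 235*(-1/149) = 88/141 - 235/149 = -20023/21009 ≈ -0.95307)
L = -1/29083 (L = 1/(-29083) = -1/29083 ≈ -3.4384e-5)
s = -240276/7003 (s = 6*(-20023/21009*6) = 6*(-40046/7003) = -240276/7003 ≈ -34.310)
L + s = -1/29083 - 240276/7003 = -6987953911/203668249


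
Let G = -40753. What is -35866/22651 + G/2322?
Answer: -1006377055/52595622 ≈ -19.134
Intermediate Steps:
-35866/22651 + G/2322 = -35866/22651 - 40753/2322 = -1006377055/52595622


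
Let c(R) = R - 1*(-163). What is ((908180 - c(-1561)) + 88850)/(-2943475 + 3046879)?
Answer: 249607/25851 ≈ 9.6556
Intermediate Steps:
c(R) = 163 + R (c(R) = R + 163 = 163 + R)
((908180 - c(-1561)) + 88850)/(-2943475 + 3046879) = ((908180 - (163 - 1561)) + 88850)/(-2943475 + 3046879) = ((908180 - 1*(-1398)) + 88850)/103404 = ((908180 + 1398) + 88850)*(1/103404) = (909578 + 88850)*(1/103404) = 998428*(1/103404) = 249607/25851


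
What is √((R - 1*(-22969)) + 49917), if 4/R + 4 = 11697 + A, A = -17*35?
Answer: 16*√8766648689/5549 ≈ 269.97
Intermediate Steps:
A = -595
R = 2/5549 (R = 4/(-4 + (11697 - 595)) = 4/(-4 + 11102) = 4/11098 = 4*(1/11098) = 2/5549 ≈ 0.00036043)
√((R - 1*(-22969)) + 49917) = √((2/5549 - 1*(-22969)) + 49917) = √((2/5549 + 22969) + 49917) = √(127454983/5549 + 49917) = √(404444416/5549) = 16*√8766648689/5549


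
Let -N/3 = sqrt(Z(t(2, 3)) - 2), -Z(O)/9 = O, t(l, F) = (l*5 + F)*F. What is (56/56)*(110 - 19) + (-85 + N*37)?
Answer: 6 - 111*I*sqrt(353) ≈ 6.0 - 2085.5*I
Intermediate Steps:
t(l, F) = F*(F + 5*l) (t(l, F) = (5*l + F)*F = (F + 5*l)*F = F*(F + 5*l))
Z(O) = -9*O
N = -3*I*sqrt(353) (N = -3*sqrt(-27*(3 + 5*2) - 2) = -3*sqrt(-27*(3 + 10) - 2) = -3*sqrt(-27*13 - 2) = -3*sqrt(-9*39 - 2) = -3*sqrt(-351 - 2) = -3*I*sqrt(353) ≈ -56.365*I)
(56/56)*(110 - 19) + (-85 + N*37) = (56/56)*(110 - 19) + (-85 - 3*I*sqrt(353)*37) = (56*(1/56))*91 + (-85 - 111*I*sqrt(353)) = 1*91 + (-85 - 111*I*sqrt(353)) = 91 + (-85 - 111*I*sqrt(353)) = 6 - 111*I*sqrt(353)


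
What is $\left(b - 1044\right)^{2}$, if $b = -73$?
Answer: $1247689$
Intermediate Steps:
$\left(b - 1044\right)^{2} = \left(-73 - 1044\right)^{2} = \left(-1117\right)^{2} = 1247689$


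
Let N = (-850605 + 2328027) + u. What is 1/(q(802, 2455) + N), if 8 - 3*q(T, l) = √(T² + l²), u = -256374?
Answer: 10989456/13418675904875 + 3*√6670229/13418675904875 ≈ 8.1954e-7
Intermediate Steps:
N = 1221048 (N = (-850605 + 2328027) - 256374 = 1477422 - 256374 = 1221048)
q(T, l) = 8/3 - √(T² + l²)/3
1/(q(802, 2455) + N) = 1/((8/3 - √(802² + 2455²)/3) + 1221048) = 1/((8/3 - √(643204 + 6027025)/3) + 1221048) = 1/((8/3 - √6670229/3) + 1221048) = 1/(3663152/3 - √6670229/3)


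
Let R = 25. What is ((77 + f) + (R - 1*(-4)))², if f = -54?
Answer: 2704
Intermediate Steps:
((77 + f) + (R - 1*(-4)))² = ((77 - 54) + (25 - 1*(-4)))² = (23 + (25 + 4))² = (23 + 29)² = 52² = 2704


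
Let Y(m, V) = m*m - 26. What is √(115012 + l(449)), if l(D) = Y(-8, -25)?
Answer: 5*√4602 ≈ 339.19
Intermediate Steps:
Y(m, V) = -26 + m² (Y(m, V) = m² - 26 = -26 + m²)
l(D) = 38 (l(D) = -26 + (-8)² = -26 + 64 = 38)
√(115012 + l(449)) = √(115012 + 38) = √115050 = 5*√4602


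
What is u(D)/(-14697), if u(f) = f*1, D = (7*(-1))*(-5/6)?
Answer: -35/88182 ≈ -0.00039691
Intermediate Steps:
D = 35/6 (D = -(-35)/6 = -7*(-⅚) = 35/6 ≈ 5.8333)
u(f) = f
u(D)/(-14697) = (35/6)/(-14697) = (35/6)*(-1/14697) = -35/88182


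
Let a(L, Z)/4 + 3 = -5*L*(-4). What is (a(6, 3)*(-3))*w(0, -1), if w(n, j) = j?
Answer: 1404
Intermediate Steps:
a(L, Z) = -12 + 80*L (a(L, Z) = -12 + 4*(-5*L*(-4)) = -12 + 4*(20*L) = -12 + 80*L)
(a(6, 3)*(-3))*w(0, -1) = ((-12 + 80*6)*(-3))*(-1) = ((-12 + 480)*(-3))*(-1) = (468*(-3))*(-1) = -1404*(-1) = 1404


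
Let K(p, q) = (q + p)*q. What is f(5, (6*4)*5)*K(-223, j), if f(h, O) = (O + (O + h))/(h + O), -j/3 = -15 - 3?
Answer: -447174/25 ≈ -17887.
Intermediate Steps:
j = 54 (j = -3*(-15 - 3) = -3*(-18) = 54)
K(p, q) = q*(p + q) (K(p, q) = (p + q)*q = q*(p + q))
f(h, O) = (h + 2*O)/(O + h)
f(5, (6*4)*5)*K(-223, j) = ((5 + 2*((6*4)*5))/((6*4)*5 + 5))*(54*(-223 + 54)) = ((5 + 2*(24*5))/(24*5 + 5))*(54*(-169)) = ((5 + 2*120)/(120 + 5))*(-9126) = ((5 + 240)/125)*(-9126) = ((1/125)*245)*(-9126) = (49/25)*(-9126) = -447174/25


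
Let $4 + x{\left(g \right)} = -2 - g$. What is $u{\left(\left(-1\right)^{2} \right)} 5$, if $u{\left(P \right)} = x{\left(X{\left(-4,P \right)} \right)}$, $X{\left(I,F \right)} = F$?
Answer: $-35$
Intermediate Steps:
$x{\left(g \right)} = -6 - g$ ($x{\left(g \right)} = -4 - \left(2 + g\right) = -6 - g$)
$u{\left(P \right)} = -6 - P$
$u{\left(\left(-1\right)^{2} \right)} 5 = \left(-6 - \left(-1\right)^{2}\right) 5 = \left(-6 - 1\right) 5 = \left(-7\right) 5 = -35$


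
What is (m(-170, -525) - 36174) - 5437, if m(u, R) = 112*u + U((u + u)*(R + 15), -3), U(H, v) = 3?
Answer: -60648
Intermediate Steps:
m(u, R) = 3 + 112*u (m(u, R) = 112*u + 3 = 3 + 112*u)
(m(-170, -525) - 36174) - 5437 = ((3 + 112*(-170)) - 36174) - 5437 = ((3 - 19040) - 36174) - 5437 = (-19037 - 36174) - 5437 = -55211 - 5437 = -60648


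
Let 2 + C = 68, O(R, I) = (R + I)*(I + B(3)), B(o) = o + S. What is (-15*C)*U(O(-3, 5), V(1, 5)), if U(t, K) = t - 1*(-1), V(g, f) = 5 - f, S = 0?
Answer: -16830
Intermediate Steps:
B(o) = o (B(o) = o + 0 = o)
O(R, I) = (3 + I)*(I + R) (O(R, I) = (R + I)*(I + 3) = (I + R)*(3 + I) = (3 + I)*(I + R))
U(t, K) = 1 + t (U(t, K) = t + 1 = 1 + t)
C = 66 (C = -2 + 68 = 66)
(-15*C)*U(O(-3, 5), V(1, 5)) = (-15*66)*(1 + (5² + 3*5 + 3*(-3) + 5*(-3))) = -990*(1 + (25 + 15 - 9 - 15)) = -990*(1 + 16) = -990*17 = -16830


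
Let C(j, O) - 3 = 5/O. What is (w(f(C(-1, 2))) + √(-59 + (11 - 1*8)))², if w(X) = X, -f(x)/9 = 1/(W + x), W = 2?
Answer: -1364/25 - 24*I*√14/5 ≈ -54.56 - 17.96*I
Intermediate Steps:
C(j, O) = 3 + 5/O
f(x) = -9/(2 + x)
(w(f(C(-1, 2))) + √(-59 + (11 - 1*8)))² = (-9/(2 + (3 + 5/2)) + √(-59 + (11 - 1*8)))² = (-9/(2 + (3 + 5*(½))) + √(-59 + (11 - 8)))² = (-9/(2 + (3 + 5/2)) + √(-59 + 3))² = (-9/(2 + 11/2) + √(-56))² = (-9/15/2 + 2*I*√14)² = (-9*2/15 + 2*I*√14)² = (-6/5 + 2*I*√14)²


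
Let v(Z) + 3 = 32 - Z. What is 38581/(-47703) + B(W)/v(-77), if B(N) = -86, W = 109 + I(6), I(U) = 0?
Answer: -4096022/2528259 ≈ -1.6201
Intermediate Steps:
W = 109 (W = 109 + 0 = 109)
v(Z) = 29 - Z (v(Z) = -3 + (32 - Z) = 29 - Z)
38581/(-47703) + B(W)/v(-77) = 38581/(-47703) - 86/(29 - 1*(-77)) = 38581*(-1/47703) - 86/(29 + 77) = -38581/47703 - 86/106 = -38581/47703 - 86*1/106 = -38581/47703 - 43/53 = -4096022/2528259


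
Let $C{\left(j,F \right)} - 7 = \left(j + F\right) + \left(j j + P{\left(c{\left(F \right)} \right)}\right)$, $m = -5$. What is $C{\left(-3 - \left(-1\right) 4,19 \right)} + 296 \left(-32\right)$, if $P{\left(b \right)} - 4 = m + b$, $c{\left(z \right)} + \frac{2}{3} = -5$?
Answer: $- \frac{28352}{3} \approx -9450.7$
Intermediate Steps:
$c{\left(z \right)} = - \frac{17}{3}$ ($c{\left(z \right)} = - \frac{2}{3} - 5 = - \frac{17}{3}$)
$P{\left(b \right)} = -1 + b$ ($P{\left(b \right)} = 4 + \left(-5 + b\right) = -1 + b$)
$C{\left(j,F \right)} = \frac{1}{3} + F + j + j^{2}$ ($C{\left(j,F \right)} = 7 + \left(\left(j + F\right) + \left(j j - \frac{20}{3}\right)\right) = 7 + \left(\left(F + j\right) + \left(j^{2} - \frac{20}{3}\right)\right) = 7 + \left(\left(F + j\right) + \left(- \frac{20}{3} + j^{2}\right)\right) = 7 + \left(- \frac{20}{3} + F + j + j^{2}\right) = \frac{1}{3} + F + j + j^{2}$)
$C{\left(-3 - \left(-1\right) 4,19 \right)} + 296 \left(-32\right) = \left(\frac{1}{3} + 19 - \left(3 - 4\right) + \left(-3 - \left(-1\right) 4\right)^{2}\right) + 296 \left(-32\right) = \left(\frac{1}{3} + 19 - -1 + \left(-3 - -4\right)^{2}\right) - 9472 = \left(\frac{1}{3} + 19 + \left(-3 + 4\right) + \left(-3 + 4\right)^{2}\right) - 9472 = \left(\frac{1}{3} + 19 + 1 + 1^{2}\right) - 9472 = \left(\frac{1}{3} + 19 + 1 + 1\right) - 9472 = \frac{64}{3} - 9472 = - \frac{28352}{3}$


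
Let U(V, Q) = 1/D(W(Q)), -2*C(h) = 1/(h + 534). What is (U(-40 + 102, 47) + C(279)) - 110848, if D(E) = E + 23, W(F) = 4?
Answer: -1622149099/14634 ≈ -1.1085e+5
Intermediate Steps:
D(E) = 23 + E
C(h) = -1/(2*(534 + h)) (C(h) = -1/(2*(h + 534)) = -1/(2*(534 + h)))
U(V, Q) = 1/27 (U(V, Q) = 1/(23 + 4) = 1/27)
(U(-40 + 102, 47) + C(279)) - 110848 = (1/27 - 1/(1068 + 2*279)) - 110848 = (1/27 - 1/(1068 + 558)) - 110848 = (1/27 - 1/1626) - 110848 = 533/14634 - 110848 = -1622149099/14634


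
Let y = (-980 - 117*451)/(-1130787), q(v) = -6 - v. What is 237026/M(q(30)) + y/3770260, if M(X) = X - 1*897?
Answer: -336842467686884723/1325905269326820 ≈ -254.05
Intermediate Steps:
M(X) = -897 + X (M(X) = X - 897 = -897 + X)
y = 53747/1130787 (y = (-980 - 52767)*(-1/1130787) = -53747*(-1/1130787) = 53747/1130787 ≈ 0.047531)
237026/M(q(30)) + y/3770260 = 237026/(-897 + (-6 - 1*30)) + (53747/1130787)/3770260 = 237026/(-897 + (-6 - 30)) + (53747/1130787)*(1/3770260) = 237026/(-897 - 36) + 53747/4263360994620 = 237026/(-933) + 53747/4263360994620 = 237026*(-1/933) + 53747/4263360994620 = -237026/933 + 53747/4263360994620 = -336842467686884723/1325905269326820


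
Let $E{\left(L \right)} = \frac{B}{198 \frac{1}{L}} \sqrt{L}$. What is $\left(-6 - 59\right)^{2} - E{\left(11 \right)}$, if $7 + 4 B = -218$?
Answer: $4225 + \frac{25 \sqrt{11}}{8} \approx 4235.4$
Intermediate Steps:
$B = - \frac{225}{4}$ ($B = - \frac{7}{4} + \frac{1}{4} \left(-218\right) = - \frac{7}{4} - \frac{109}{2} = - \frac{225}{4} \approx -56.25$)
$E{\left(L \right)} = - \frac{25 L^{\frac{3}{2}}}{88}$ ($E{\left(L \right)} = - \frac{225}{4 \frac{198}{L}} \sqrt{L} = - \frac{225 \frac{L}{198}}{4} \sqrt{L} = - \frac{25 L}{88} \sqrt{L} = - \frac{25 L^{\frac{3}{2}}}{88}$)
$\left(-6 - 59\right)^{2} - E{\left(11 \right)} = \left(-6 - 59\right)^{2} - - \frac{25 \cdot 11^{\frac{3}{2}}}{88} = \left(-65\right)^{2} - - \frac{25 \cdot 11 \sqrt{11}}{88} = 4225 - - \frac{25 \sqrt{11}}{8} = 4225 + \frac{25 \sqrt{11}}{8}$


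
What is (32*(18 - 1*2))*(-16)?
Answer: -8192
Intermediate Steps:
(32*(18 - 1*2))*(-16) = (32*(18 - 2))*(-16) = (32*16)*(-16) = 512*(-16) = -8192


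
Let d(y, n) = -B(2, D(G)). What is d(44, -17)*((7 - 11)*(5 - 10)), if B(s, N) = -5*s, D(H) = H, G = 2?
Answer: 200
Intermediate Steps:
d(y, n) = 10 (d(y, n) = -(-5)*2 = -1*(-10) = 10)
d(44, -17)*((7 - 11)*(5 - 10)) = 10*((7 - 11)*(5 - 10)) = 10*(-4*(-5)) = 10*20 = 200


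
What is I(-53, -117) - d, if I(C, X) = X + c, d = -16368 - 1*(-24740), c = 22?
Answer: -8467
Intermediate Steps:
d = 8372 (d = -16368 + 24740 = 8372)
I(C, X) = 22 + X (I(C, X) = X + 22 = 22 + X)
I(-53, -117) - d = (22 - 117) - 1*8372 = -95 - 8372 = -8467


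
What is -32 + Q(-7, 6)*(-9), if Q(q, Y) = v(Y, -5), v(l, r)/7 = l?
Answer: -410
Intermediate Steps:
v(l, r) = 7*l
Q(q, Y) = 7*Y
-32 + Q(-7, 6)*(-9) = -32 + (7*6)*(-9) = -32 + 42*(-9) = -32 - 378 = -410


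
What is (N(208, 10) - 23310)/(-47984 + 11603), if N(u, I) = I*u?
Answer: 21230/36381 ≈ 0.58355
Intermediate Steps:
(N(208, 10) - 23310)/(-47984 + 11603) = (10*208 - 23310)/(-47984 + 11603) = (2080 - 23310)/(-36381) = -21230*(-1/36381) = 21230/36381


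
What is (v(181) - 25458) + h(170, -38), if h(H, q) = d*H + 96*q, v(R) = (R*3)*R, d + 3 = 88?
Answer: 83627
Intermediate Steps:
d = 85 (d = -3 + 88 = 85)
v(R) = 3*R² (v(R) = (3*R)*R = 3*R²)
h(H, q) = 85*H + 96*q
(v(181) - 25458) + h(170, -38) = (3*181² - 25458) + (85*170 + 96*(-38)) = (3*32761 - 25458) + (14450 - 3648) = (98283 - 25458) + 10802 = 72825 + 10802 = 83627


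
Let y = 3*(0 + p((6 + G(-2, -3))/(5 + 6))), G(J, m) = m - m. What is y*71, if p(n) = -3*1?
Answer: -639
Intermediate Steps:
G(J, m) = 0
p(n) = -3
y = -9 (y = 3*(0 - 3) = 3*(-3) = -9)
y*71 = -9*71 = -639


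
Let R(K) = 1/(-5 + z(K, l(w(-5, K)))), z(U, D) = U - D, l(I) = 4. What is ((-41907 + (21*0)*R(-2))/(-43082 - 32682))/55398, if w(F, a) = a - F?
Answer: 13969/1399058024 ≈ 9.9846e-6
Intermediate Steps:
R(K) = 1/(-9 + K) (R(K) = 1/(-5 + (K - 1*4)) = 1/(-5 + (K - 4)) = 1/(-5 + (-4 + K)) = 1/(-9 + K))
((-41907 + (21*0)*R(-2))/(-43082 - 32682))/55398 = ((-41907 + (21*0)/(-9 - 2))/(-43082 - 32682))/55398 = ((-41907 + 0/(-11))/(-75764))*(1/55398) = ((-41907 + 0*(-1/11))*(-1/75764))*(1/55398) = ((-41907 + 0)*(-1/75764))*(1/55398) = -41907*(-1/75764)*(1/55398) = (41907/75764)*(1/55398) = 13969/1399058024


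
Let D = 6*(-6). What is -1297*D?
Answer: 46692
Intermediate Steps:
D = -36
-1297*D = -1297*(-36) = 46692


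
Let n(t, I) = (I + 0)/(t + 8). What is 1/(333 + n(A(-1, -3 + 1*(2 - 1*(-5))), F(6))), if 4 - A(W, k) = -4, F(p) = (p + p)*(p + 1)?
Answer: 4/1353 ≈ 0.0029564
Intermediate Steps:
F(p) = 2*p*(1 + p) (F(p) = (2*p)*(1 + p) = 2*p*(1 + p))
A(W, k) = 8 (A(W, k) = 4 - 1*(-4) = 4 + 4 = 8)
n(t, I) = I/(8 + t)
1/(333 + n(A(-1, -3 + 1*(2 - 1*(-5))), F(6))) = 1/(333 + (2*6*(1 + 6))/(8 + 8)) = 1/(333 + (2*6*7)/16) = 1/(333 + 84*(1/16)) = 1/(333 + 21/4) = 1/(1353/4) = 4/1353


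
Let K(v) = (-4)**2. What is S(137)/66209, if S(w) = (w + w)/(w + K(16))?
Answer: 274/10129977 ≈ 2.7048e-5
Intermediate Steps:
K(v) = 16
S(w) = 2*w/(16 + w) (S(w) = (w + w)/(w + 16) = (2*w)/(16 + w) = 2*w/(16 + w))
S(137)/66209 = (2*137/(16 + 137))/66209 = (2*137/153)*(1/66209) = (2*137*(1/153))*(1/66209) = (274/153)*(1/66209) = 274/10129977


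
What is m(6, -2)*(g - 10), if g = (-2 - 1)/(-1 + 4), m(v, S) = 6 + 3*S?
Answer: 0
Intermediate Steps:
g = -1 (g = -3/3 = -3*⅓ = -1)
m(6, -2)*(g - 10) = (6 + 3*(-2))*(-1 - 10) = (6 - 6)*(-11) = 0*(-11) = 0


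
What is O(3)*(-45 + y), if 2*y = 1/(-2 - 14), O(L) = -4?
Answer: 1441/8 ≈ 180.13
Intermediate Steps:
y = -1/32 (y = 1/(2*(-2 - 14)) = (½)/(-16) = (½)*(-1/16) = -1/32 ≈ -0.031250)
O(3)*(-45 + y) = -4*(-45 - 1/32) = -4*(-1441/32) = 1441/8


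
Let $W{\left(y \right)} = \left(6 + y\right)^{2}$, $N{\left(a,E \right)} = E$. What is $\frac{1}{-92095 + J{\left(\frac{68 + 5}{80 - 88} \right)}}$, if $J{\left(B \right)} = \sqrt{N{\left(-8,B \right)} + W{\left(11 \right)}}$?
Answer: $- \frac{736760}{67851909961} - \frac{2 \sqrt{4478}}{67851909961} \approx -1.086 \cdot 10^{-5}$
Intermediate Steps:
$J{\left(B \right)} = \sqrt{289 + B}$ ($J{\left(B \right)} = \sqrt{B + \left(6 + 11\right)^{2}} = \sqrt{B + 17^{2}} = \sqrt{B + 289} = \sqrt{289 + B}$)
$\frac{1}{-92095 + J{\left(\frac{68 + 5}{80 - 88} \right)}} = \frac{1}{-92095 + \sqrt{289 + \frac{68 + 5}{80 - 88}}} = \frac{1}{-92095 + \sqrt{289 + \frac{73}{-8}}} = \frac{1}{-92095 + \sqrt{289 + 73 \left(- \frac{1}{8}\right)}} = \frac{1}{-92095 + \sqrt{289 - \frac{73}{8}}} = \frac{1}{-92095 + \sqrt{\frac{2239}{8}}} = \frac{1}{-92095 + \frac{\sqrt{4478}}{4}}$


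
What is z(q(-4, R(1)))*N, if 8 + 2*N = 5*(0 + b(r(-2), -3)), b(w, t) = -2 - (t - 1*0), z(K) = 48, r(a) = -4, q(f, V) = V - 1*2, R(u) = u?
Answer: -72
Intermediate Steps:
q(f, V) = -2 + V (q(f, V) = V - 2 = -2 + V)
b(w, t) = -2 - t (b(w, t) = -2 - (t + 0) = -2 - t)
N = -3/2 (N = -4 + (5*(0 + (-2 - 1*(-3))))/2 = -4 + (5*(0 + (-2 + 3)))/2 = -4 + (5*(0 + 1))/2 = -4 + (5*1)/2 = -4 + (1/2)*5 = -4 + 5/2 = -3/2 ≈ -1.5000)
z(q(-4, R(1)))*N = 48*(-3/2) = -72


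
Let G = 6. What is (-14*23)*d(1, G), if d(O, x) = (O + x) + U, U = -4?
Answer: -966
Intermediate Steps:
d(O, x) = -4 + O + x (d(O, x) = (O + x) - 4 = -4 + O + x)
(-14*23)*d(1, G) = (-14*23)*(-4 + 1 + 6) = -322*3 = -966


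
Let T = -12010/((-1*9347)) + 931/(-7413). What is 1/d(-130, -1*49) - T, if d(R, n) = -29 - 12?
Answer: -480391472/405837393 ≈ -1.1837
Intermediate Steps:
d(R, n) = -41
T = 11475439/9898473 (T = -12010/(-9347) + 931*(-1/7413) = -12010*(-1/9347) - 133/1059 = 12010/9347 - 133/1059 = 11475439/9898473 ≈ 1.1593)
1/d(-130, -1*49) - T = 1/(-41) - 1*11475439/9898473 = -1/41 - 11475439/9898473 = -480391472/405837393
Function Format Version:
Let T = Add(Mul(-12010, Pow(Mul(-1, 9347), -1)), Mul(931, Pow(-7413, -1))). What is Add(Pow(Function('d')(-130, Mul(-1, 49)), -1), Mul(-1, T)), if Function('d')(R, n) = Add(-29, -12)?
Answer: Rational(-480391472, 405837393) ≈ -1.1837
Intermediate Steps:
Function('d')(R, n) = -41
T = Rational(11475439, 9898473) (T = Add(Mul(-12010, Pow(-9347, -1)), Mul(931, Rational(-1, 7413))) = Add(Mul(-12010, Rational(-1, 9347)), Rational(-133, 1059)) = Add(Rational(12010, 9347), Rational(-133, 1059)) = Rational(11475439, 9898473) ≈ 1.1593)
Add(Pow(Function('d')(-130, Mul(-1, 49)), -1), Mul(-1, T)) = Add(Pow(-41, -1), Mul(-1, Rational(11475439, 9898473))) = Add(Rational(-1, 41), Rational(-11475439, 9898473)) = Rational(-480391472, 405837393)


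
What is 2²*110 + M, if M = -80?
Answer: 360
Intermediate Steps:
2²*110 + M = 2²*110 - 80 = 4*110 - 80 = 440 - 80 = 360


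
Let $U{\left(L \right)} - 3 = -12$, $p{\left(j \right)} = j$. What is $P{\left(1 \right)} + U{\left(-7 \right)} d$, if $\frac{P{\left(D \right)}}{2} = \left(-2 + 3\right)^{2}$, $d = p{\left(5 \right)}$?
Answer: $-43$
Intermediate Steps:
$U{\left(L \right)} = -9$ ($U{\left(L \right)} = 3 - 12 = -9$)
$d = 5$
$P{\left(D \right)} = 2$ ($P{\left(D \right)} = 2 \left(-2 + 3\right)^{2} = 2 \cdot 1^{2} = 2 \cdot 1 = 2$)
$P{\left(1 \right)} + U{\left(-7 \right)} d = 2 - 45 = -43$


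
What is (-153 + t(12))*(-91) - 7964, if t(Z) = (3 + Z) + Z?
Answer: 3502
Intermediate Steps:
t(Z) = 3 + 2*Z
(-153 + t(12))*(-91) - 7964 = (-153 + (3 + 2*12))*(-91) - 7964 = (-153 + (3 + 24))*(-91) - 7964 = (-153 + 27)*(-91) - 7964 = -126*(-91) - 7964 = 11466 - 7964 = 3502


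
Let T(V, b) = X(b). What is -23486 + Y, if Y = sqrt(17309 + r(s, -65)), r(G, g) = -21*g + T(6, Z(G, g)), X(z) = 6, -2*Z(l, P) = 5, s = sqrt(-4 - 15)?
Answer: -23486 + 2*sqrt(4670) ≈ -23349.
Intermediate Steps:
s = I*sqrt(19) (s = sqrt(-19) = I*sqrt(19) ≈ 4.3589*I)
Z(l, P) = -5/2 (Z(l, P) = -1/2*5 = -5/2)
T(V, b) = 6
r(G, g) = 6 - 21*g (r(G, g) = -21*g + 6 = 6 - 21*g)
Y = 2*sqrt(4670) (Y = sqrt(17309 + (6 - 21*(-65))) = sqrt(17309 + (6 + 1365)) = sqrt(17309 + 1371) = sqrt(18680) = 2*sqrt(4670) ≈ 136.67)
-23486 + Y = -23486 + 2*sqrt(4670)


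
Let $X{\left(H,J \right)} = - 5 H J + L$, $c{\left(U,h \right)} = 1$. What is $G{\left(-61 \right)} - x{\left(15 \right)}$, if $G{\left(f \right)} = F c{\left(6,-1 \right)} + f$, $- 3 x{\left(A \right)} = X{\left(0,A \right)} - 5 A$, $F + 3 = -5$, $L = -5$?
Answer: $- \frac{287}{3} \approx -95.667$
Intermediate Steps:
$F = -8$ ($F = -3 - 5 = -8$)
$X{\left(H,J \right)} = -5 - 5 H J$ ($X{\left(H,J \right)} = - 5 H J - 5 = -5 - 5 H J$)
$x{\left(A \right)} = \frac{5}{3} + \frac{5 A}{3}$ ($x{\left(A \right)} = - \frac{\left(-5 - 0 A\right) - 5 A}{3} = - \frac{\left(-5 + 0\right) - 5 A}{3} = - \frac{-5 - 5 A}{3} = \frac{5}{3} + \frac{5 A}{3}$)
$G{\left(f \right)} = -8 + f$ ($G{\left(f \right)} = \left(-8\right) 1 + f = -8 + f$)
$G{\left(-61 \right)} - x{\left(15 \right)} = \left(-8 - 61\right) - \left(\frac{5}{3} + \frac{5}{3} \cdot 15\right) = -69 - \left(\frac{5}{3} + 25\right) = -69 - \frac{80}{3} = - \frac{287}{3}$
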